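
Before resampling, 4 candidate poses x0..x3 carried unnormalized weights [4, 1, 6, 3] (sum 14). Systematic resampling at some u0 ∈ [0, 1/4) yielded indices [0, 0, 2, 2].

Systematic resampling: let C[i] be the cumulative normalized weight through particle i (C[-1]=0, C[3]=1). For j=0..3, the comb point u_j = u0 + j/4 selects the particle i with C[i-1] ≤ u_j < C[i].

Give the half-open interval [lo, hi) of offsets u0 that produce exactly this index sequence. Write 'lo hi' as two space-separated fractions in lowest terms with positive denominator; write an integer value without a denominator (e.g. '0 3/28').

C = [2/7, 5/14, 11/14, 1]
j=0 picked index 0: u0 ∈ [0, 2/7)
j=1 picked index 0: u0 ∈ [-1/4, 1/28)
j=2 picked index 2: u0 ∈ [-1/7, 2/7)
j=3 picked index 2: u0 ∈ [-11/28, 1/28)
intersection: [0, 1/28)

0 1/28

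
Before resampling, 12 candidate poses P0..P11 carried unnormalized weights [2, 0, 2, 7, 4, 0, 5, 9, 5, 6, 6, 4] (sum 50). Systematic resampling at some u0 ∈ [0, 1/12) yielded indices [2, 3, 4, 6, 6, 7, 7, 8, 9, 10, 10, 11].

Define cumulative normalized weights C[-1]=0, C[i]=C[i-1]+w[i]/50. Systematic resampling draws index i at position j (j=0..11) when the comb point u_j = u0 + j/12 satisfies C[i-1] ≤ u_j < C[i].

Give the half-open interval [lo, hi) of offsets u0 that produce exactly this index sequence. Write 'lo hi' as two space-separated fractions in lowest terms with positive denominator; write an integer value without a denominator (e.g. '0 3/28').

4/75 1/15

C = [1/25, 1/25, 2/25, 11/50, 3/10, 3/10, 2/5, 29/50, 17/25, 4/5, 23/25, 1]
j=0 picked index 2: u0 ∈ [1/25, 2/25)
j=1 picked index 3: u0 ∈ [-1/300, 41/300)
j=2 picked index 4: u0 ∈ [4/75, 2/15)
j=3 picked index 6: u0 ∈ [1/20, 3/20)
j=4 picked index 6: u0 ∈ [-1/30, 1/15)
j=5 picked index 7: u0 ∈ [-1/60, 49/300)
j=6 picked index 7: u0 ∈ [-1/10, 2/25)
j=7 picked index 8: u0 ∈ [-1/300, 29/300)
j=8 picked index 9: u0 ∈ [1/75, 2/15)
j=9 picked index 10: u0 ∈ [1/20, 17/100)
j=10 picked index 10: u0 ∈ [-1/30, 13/150)
j=11 picked index 11: u0 ∈ [1/300, 1/12)
intersection: [4/75, 1/15)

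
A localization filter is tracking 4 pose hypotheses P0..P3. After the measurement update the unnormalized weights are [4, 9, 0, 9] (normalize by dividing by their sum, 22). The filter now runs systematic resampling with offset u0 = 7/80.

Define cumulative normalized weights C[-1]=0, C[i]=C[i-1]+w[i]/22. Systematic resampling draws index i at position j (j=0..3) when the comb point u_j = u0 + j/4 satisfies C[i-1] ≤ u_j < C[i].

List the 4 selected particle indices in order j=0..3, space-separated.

0 1 1 3

C = [2/11, 13/22, 13/22, 1]
j=0: u_0=7/80 ∈ [0, 2/11) → index 0
j=1: u_1=27/80 ∈ [2/11, 13/22) → index 1
j=2: u_2=47/80 ∈ [2/11, 13/22) → index 1
j=3: u_3=67/80 ∈ [13/22, 1) → index 3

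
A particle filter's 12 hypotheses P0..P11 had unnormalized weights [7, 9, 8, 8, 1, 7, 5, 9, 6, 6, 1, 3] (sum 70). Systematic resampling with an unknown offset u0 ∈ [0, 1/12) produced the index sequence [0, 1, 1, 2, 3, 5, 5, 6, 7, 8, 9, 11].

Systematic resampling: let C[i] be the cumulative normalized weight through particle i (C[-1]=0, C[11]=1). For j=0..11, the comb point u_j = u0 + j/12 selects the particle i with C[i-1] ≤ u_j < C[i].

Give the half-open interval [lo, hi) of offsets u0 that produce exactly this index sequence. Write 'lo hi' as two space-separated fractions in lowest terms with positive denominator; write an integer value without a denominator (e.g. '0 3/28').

23/420 5/84

C = [1/10, 8/35, 12/35, 16/35, 33/70, 4/7, 9/14, 27/35, 6/7, 33/35, 67/70, 1]
j=0 picked index 0: u0 ∈ [0, 1/10)
j=1 picked index 1: u0 ∈ [1/60, 61/420)
j=2 picked index 1: u0 ∈ [-1/15, 13/210)
j=3 picked index 2: u0 ∈ [-3/140, 13/140)
j=4 picked index 3: u0 ∈ [1/105, 13/105)
j=5 picked index 5: u0 ∈ [23/420, 13/84)
j=6 picked index 5: u0 ∈ [-1/35, 1/14)
j=7 picked index 6: u0 ∈ [-1/84, 5/84)
j=8 picked index 7: u0 ∈ [-1/42, 11/105)
j=9 picked index 8: u0 ∈ [3/140, 3/28)
j=10 picked index 9: u0 ∈ [1/42, 23/210)
j=11 picked index 11: u0 ∈ [17/420, 1/12)
intersection: [23/420, 5/84)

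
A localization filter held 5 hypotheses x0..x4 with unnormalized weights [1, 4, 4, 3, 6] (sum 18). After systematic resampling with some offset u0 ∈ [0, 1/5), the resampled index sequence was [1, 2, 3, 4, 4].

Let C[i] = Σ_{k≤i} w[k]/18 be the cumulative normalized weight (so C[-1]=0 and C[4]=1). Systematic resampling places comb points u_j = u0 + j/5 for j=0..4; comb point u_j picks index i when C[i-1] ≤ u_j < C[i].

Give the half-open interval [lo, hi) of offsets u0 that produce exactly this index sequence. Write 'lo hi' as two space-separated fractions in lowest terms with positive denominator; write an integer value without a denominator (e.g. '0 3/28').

1/10 1/5

C = [1/18, 5/18, 1/2, 2/3, 1]
j=0 picked index 1: u0 ∈ [1/18, 5/18)
j=1 picked index 2: u0 ∈ [7/90, 3/10)
j=2 picked index 3: u0 ∈ [1/10, 4/15)
j=3 picked index 4: u0 ∈ [1/15, 2/5)
j=4 picked index 4: u0 ∈ [-2/15, 1/5)
intersection: [1/10, 1/5)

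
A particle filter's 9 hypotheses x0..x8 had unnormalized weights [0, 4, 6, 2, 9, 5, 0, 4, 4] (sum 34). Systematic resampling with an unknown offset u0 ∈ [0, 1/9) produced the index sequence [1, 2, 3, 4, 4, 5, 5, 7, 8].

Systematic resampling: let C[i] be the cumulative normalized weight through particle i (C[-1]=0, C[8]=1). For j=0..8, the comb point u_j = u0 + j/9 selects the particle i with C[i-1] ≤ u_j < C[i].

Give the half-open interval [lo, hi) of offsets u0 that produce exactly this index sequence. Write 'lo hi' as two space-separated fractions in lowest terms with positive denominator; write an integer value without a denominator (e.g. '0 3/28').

11/153 5/51

C = [0, 2/17, 5/17, 6/17, 21/34, 13/17, 13/17, 15/17, 1]
j=0 picked index 1: u0 ∈ [0, 2/17)
j=1 picked index 2: u0 ∈ [1/153, 28/153)
j=2 picked index 3: u0 ∈ [11/153, 20/153)
j=3 picked index 4: u0 ∈ [1/51, 29/102)
j=4 picked index 4: u0 ∈ [-14/153, 53/306)
j=5 picked index 5: u0 ∈ [19/306, 32/153)
j=6 picked index 5: u0 ∈ [-5/102, 5/51)
j=7 picked index 7: u0 ∈ [-2/153, 16/153)
j=8 picked index 8: u0 ∈ [-1/153, 1/9)
intersection: [11/153, 5/51)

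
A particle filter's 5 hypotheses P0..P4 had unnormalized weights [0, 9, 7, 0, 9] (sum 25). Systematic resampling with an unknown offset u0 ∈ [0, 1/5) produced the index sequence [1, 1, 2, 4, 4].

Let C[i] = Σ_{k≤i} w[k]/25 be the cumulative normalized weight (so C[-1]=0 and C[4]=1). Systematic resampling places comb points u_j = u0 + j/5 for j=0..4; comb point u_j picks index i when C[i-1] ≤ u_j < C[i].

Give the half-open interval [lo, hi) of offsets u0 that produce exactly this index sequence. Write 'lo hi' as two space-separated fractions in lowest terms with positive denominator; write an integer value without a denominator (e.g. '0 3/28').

C = [0, 9/25, 16/25, 16/25, 1]
j=0 picked index 1: u0 ∈ [0, 9/25)
j=1 picked index 1: u0 ∈ [-1/5, 4/25)
j=2 picked index 2: u0 ∈ [-1/25, 6/25)
j=3 picked index 4: u0 ∈ [1/25, 2/5)
j=4 picked index 4: u0 ∈ [-4/25, 1/5)
intersection: [1/25, 4/25)

1/25 4/25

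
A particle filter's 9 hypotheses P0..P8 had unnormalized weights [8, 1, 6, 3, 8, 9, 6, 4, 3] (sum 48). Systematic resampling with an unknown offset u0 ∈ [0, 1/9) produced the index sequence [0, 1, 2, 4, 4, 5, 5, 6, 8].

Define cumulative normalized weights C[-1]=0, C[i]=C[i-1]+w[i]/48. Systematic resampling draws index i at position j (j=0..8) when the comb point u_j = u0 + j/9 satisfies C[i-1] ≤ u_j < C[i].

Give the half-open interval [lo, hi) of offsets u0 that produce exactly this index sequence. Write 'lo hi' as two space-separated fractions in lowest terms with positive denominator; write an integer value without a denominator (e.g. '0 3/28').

C = [1/6, 3/16, 5/16, 3/8, 13/24, 35/48, 41/48, 15/16, 1]
j=0 picked index 0: u0 ∈ [0, 1/6)
j=1 picked index 1: u0 ∈ [1/18, 11/144)
j=2 picked index 2: u0 ∈ [-5/144, 13/144)
j=3 picked index 4: u0 ∈ [1/24, 5/24)
j=4 picked index 4: u0 ∈ [-5/72, 7/72)
j=5 picked index 5: u0 ∈ [-1/72, 25/144)
j=6 picked index 5: u0 ∈ [-1/8, 1/16)
j=7 picked index 6: u0 ∈ [-7/144, 11/144)
j=8 picked index 8: u0 ∈ [7/144, 1/9)
intersection: [1/18, 1/16)

1/18 1/16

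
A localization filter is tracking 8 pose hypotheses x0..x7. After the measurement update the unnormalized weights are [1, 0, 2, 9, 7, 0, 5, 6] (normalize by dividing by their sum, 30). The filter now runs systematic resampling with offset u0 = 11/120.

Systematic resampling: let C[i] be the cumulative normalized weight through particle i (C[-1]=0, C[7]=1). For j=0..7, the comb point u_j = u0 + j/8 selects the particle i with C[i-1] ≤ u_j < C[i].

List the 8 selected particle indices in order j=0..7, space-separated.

2 3 3 4 4 6 7 7

C = [1/30, 1/30, 1/10, 2/5, 19/30, 19/30, 4/5, 1]
j=0: u_0=11/120 ∈ [1/30, 1/10) → index 2
j=1: u_1=13/60 ∈ [1/10, 2/5) → index 3
j=2: u_2=41/120 ∈ [1/10, 2/5) → index 3
j=3: u_3=7/15 ∈ [2/5, 19/30) → index 4
j=4: u_4=71/120 ∈ [2/5, 19/30) → index 4
j=5: u_5=43/60 ∈ [19/30, 4/5) → index 6
j=6: u_6=101/120 ∈ [4/5, 1) → index 7
j=7: u_7=29/30 ∈ [4/5, 1) → index 7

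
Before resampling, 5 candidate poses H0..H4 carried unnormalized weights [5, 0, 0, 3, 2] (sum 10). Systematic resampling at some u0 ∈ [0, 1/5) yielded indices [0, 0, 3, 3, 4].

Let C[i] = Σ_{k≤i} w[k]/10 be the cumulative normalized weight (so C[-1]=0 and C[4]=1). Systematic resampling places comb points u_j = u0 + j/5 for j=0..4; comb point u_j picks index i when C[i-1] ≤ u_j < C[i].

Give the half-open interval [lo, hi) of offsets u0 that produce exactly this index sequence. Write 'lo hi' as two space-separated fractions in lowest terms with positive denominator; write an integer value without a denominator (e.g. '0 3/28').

C = [1/2, 1/2, 1/2, 4/5, 1]
j=0 picked index 0: u0 ∈ [0, 1/2)
j=1 picked index 0: u0 ∈ [-1/5, 3/10)
j=2 picked index 3: u0 ∈ [1/10, 2/5)
j=3 picked index 3: u0 ∈ [-1/10, 1/5)
j=4 picked index 4: u0 ∈ [0, 1/5)
intersection: [1/10, 1/5)

1/10 1/5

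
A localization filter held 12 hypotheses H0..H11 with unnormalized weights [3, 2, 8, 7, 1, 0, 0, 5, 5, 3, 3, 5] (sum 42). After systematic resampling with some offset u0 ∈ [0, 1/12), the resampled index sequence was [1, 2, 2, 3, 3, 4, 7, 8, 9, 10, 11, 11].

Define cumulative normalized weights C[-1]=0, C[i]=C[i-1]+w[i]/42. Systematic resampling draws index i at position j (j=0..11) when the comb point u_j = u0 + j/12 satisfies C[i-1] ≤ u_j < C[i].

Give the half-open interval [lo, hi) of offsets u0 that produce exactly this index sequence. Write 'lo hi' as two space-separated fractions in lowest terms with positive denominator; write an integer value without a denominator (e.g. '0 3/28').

C = [1/14, 5/42, 13/42, 10/21, 1/2, 1/2, 1/2, 13/21, 31/42, 17/21, 37/42, 1]
j=0 picked index 1: u0 ∈ [1/14, 5/42)
j=1 picked index 2: u0 ∈ [1/28, 19/84)
j=2 picked index 2: u0 ∈ [-1/21, 1/7)
j=3 picked index 3: u0 ∈ [5/84, 19/84)
j=4 picked index 3: u0 ∈ [-1/42, 1/7)
j=5 picked index 4: u0 ∈ [5/84, 1/12)
j=6 picked index 7: u0 ∈ [0, 5/42)
j=7 picked index 8: u0 ∈ [1/28, 13/84)
j=8 picked index 9: u0 ∈ [1/14, 1/7)
j=9 picked index 10: u0 ∈ [5/84, 11/84)
j=10 picked index 11: u0 ∈ [1/21, 1/6)
j=11 picked index 11: u0 ∈ [-1/28, 1/12)
intersection: [1/14, 1/12)

1/14 1/12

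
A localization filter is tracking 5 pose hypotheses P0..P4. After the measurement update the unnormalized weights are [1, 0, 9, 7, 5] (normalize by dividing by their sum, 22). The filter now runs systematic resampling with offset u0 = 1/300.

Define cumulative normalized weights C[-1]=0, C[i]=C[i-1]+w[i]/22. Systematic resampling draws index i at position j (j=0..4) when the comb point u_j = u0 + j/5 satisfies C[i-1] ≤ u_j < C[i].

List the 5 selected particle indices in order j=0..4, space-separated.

0 2 2 3 4

C = [1/22, 1/22, 5/11, 17/22, 1]
j=0: u_0=1/300 ∈ [0, 1/22) → index 0
j=1: u_1=61/300 ∈ [1/22, 5/11) → index 2
j=2: u_2=121/300 ∈ [1/22, 5/11) → index 2
j=3: u_3=181/300 ∈ [5/11, 17/22) → index 3
j=4: u_4=241/300 ∈ [17/22, 1) → index 4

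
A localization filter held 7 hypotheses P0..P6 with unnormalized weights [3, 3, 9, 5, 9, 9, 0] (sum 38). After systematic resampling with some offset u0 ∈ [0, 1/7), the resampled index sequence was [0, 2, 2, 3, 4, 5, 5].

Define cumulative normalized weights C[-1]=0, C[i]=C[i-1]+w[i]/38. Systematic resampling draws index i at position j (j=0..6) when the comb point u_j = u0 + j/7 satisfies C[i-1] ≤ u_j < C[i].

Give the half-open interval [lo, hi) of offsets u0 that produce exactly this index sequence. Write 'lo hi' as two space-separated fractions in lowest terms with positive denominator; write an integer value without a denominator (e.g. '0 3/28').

C = [3/38, 3/19, 15/38, 10/19, 29/38, 1, 1]
j=0 picked index 0: u0 ∈ [0, 3/38)
j=1 picked index 2: u0 ∈ [2/133, 67/266)
j=2 picked index 2: u0 ∈ [-17/133, 29/266)
j=3 picked index 3: u0 ∈ [-9/266, 13/133)
j=4 picked index 4: u0 ∈ [-6/133, 51/266)
j=5 picked index 5: u0 ∈ [13/266, 2/7)
j=6 picked index 5: u0 ∈ [-25/266, 1/7)
intersection: [13/266, 3/38)

13/266 3/38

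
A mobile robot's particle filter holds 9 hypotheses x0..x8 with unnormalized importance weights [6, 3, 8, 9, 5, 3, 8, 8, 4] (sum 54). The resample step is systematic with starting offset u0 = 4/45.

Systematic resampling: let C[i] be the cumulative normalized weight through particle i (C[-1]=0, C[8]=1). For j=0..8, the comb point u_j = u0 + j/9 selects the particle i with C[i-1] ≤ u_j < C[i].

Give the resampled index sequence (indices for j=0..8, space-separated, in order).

C = [1/9, 1/6, 17/54, 13/27, 31/54, 17/27, 7/9, 25/27, 1]
j=0: u_0=4/45 ∈ [0, 1/9) → index 0
j=1: u_1=1/5 ∈ [1/6, 17/54) → index 2
j=2: u_2=14/45 ∈ [1/6, 17/54) → index 2
j=3: u_3=19/45 ∈ [17/54, 13/27) → index 3
j=4: u_4=8/15 ∈ [13/27, 31/54) → index 4
j=5: u_5=29/45 ∈ [17/27, 7/9) → index 6
j=6: u_6=34/45 ∈ [17/27, 7/9) → index 6
j=7: u_7=13/15 ∈ [7/9, 25/27) → index 7
j=8: u_8=44/45 ∈ [25/27, 1) → index 8

0 2 2 3 4 6 6 7 8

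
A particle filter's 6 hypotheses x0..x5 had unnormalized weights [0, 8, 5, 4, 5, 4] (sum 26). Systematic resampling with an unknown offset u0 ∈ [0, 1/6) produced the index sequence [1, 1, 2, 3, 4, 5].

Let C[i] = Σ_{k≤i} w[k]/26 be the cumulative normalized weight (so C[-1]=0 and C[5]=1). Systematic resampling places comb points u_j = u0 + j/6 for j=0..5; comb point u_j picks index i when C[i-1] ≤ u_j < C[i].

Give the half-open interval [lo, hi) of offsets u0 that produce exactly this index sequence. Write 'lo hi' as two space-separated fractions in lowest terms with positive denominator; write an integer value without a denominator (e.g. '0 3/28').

1/78 11/78

C = [0, 4/13, 1/2, 17/26, 11/13, 1]
j=0 picked index 1: u0 ∈ [0, 4/13)
j=1 picked index 1: u0 ∈ [-1/6, 11/78)
j=2 picked index 2: u0 ∈ [-1/39, 1/6)
j=3 picked index 3: u0 ∈ [0, 2/13)
j=4 picked index 4: u0 ∈ [-1/78, 7/39)
j=5 picked index 5: u0 ∈ [1/78, 1/6)
intersection: [1/78, 11/78)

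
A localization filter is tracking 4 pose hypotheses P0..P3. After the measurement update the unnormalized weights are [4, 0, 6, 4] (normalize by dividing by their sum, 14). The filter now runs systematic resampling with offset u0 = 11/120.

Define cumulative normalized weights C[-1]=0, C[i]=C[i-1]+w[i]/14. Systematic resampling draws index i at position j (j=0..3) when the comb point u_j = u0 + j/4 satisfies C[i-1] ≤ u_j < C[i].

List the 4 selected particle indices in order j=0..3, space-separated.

C = [2/7, 2/7, 5/7, 1]
j=0: u_0=11/120 ∈ [0, 2/7) → index 0
j=1: u_1=41/120 ∈ [2/7, 5/7) → index 2
j=2: u_2=71/120 ∈ [2/7, 5/7) → index 2
j=3: u_3=101/120 ∈ [5/7, 1) → index 3

0 2 2 3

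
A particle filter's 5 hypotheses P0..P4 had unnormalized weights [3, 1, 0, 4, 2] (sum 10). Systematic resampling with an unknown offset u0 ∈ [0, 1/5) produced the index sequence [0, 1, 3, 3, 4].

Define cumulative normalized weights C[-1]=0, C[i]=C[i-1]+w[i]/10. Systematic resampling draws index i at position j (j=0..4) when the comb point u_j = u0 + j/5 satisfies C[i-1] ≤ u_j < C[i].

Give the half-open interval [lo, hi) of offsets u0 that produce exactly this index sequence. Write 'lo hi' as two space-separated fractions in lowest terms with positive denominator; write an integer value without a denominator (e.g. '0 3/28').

1/10 1/5

C = [3/10, 2/5, 2/5, 4/5, 1]
j=0 picked index 0: u0 ∈ [0, 3/10)
j=1 picked index 1: u0 ∈ [1/10, 1/5)
j=2 picked index 3: u0 ∈ [0, 2/5)
j=3 picked index 3: u0 ∈ [-1/5, 1/5)
j=4 picked index 4: u0 ∈ [0, 1/5)
intersection: [1/10, 1/5)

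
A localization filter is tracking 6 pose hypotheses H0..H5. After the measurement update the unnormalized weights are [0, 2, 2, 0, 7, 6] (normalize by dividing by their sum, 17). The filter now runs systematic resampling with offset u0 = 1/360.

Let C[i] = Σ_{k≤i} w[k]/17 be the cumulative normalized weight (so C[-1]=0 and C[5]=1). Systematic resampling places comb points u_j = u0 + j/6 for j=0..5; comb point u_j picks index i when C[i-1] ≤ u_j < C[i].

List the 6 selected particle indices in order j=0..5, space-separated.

1 2 4 4 5 5

C = [0, 2/17, 4/17, 4/17, 11/17, 1]
j=0: u_0=1/360 ∈ [0, 2/17) → index 1
j=1: u_1=61/360 ∈ [2/17, 4/17) → index 2
j=2: u_2=121/360 ∈ [4/17, 11/17) → index 4
j=3: u_3=181/360 ∈ [4/17, 11/17) → index 4
j=4: u_4=241/360 ∈ [11/17, 1) → index 5
j=5: u_5=301/360 ∈ [11/17, 1) → index 5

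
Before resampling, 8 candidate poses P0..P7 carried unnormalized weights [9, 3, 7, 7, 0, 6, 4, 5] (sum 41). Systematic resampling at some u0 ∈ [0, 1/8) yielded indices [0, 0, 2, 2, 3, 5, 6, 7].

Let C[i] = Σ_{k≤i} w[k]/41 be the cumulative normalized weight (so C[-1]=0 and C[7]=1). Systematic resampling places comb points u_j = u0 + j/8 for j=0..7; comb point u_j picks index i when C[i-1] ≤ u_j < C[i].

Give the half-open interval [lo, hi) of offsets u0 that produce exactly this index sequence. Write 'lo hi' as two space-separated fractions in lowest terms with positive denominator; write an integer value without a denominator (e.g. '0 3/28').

C = [9/41, 12/41, 19/41, 26/41, 26/41, 32/41, 36/41, 1]
j=0 picked index 0: u0 ∈ [0, 9/41)
j=1 picked index 0: u0 ∈ [-1/8, 31/328)
j=2 picked index 2: u0 ∈ [7/164, 35/164)
j=3 picked index 2: u0 ∈ [-27/328, 29/328)
j=4 picked index 3: u0 ∈ [-3/82, 11/82)
j=5 picked index 5: u0 ∈ [3/328, 51/328)
j=6 picked index 6: u0 ∈ [5/164, 21/164)
j=7 picked index 7: u0 ∈ [1/328, 1/8)
intersection: [7/164, 29/328)

7/164 29/328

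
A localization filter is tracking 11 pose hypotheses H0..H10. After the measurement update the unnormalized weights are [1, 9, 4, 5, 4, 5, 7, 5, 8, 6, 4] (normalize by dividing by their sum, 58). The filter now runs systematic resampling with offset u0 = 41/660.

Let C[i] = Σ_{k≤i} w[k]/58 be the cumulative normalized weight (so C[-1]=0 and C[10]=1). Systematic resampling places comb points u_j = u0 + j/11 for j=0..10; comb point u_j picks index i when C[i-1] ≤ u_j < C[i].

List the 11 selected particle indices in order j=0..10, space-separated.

C = [1/58, 5/29, 7/29, 19/58, 23/58, 14/29, 35/58, 20/29, 24/29, 27/29, 1]
j=0: u_0=41/660 ∈ [1/58, 5/29) → index 1
j=1: u_1=101/660 ∈ [1/58, 5/29) → index 1
j=2: u_2=161/660 ∈ [7/29, 19/58) → index 3
j=3: u_3=221/660 ∈ [19/58, 23/58) → index 4
j=4: u_4=281/660 ∈ [23/58, 14/29) → index 5
j=5: u_5=31/60 ∈ [14/29, 35/58) → index 6
j=6: u_6=401/660 ∈ [35/58, 20/29) → index 7
j=7: u_7=461/660 ∈ [20/29, 24/29) → index 8
j=8: u_8=521/660 ∈ [20/29, 24/29) → index 8
j=9: u_9=581/660 ∈ [24/29, 27/29) → index 9
j=10: u_10=641/660 ∈ [27/29, 1) → index 10

1 1 3 4 5 6 7 8 8 9 10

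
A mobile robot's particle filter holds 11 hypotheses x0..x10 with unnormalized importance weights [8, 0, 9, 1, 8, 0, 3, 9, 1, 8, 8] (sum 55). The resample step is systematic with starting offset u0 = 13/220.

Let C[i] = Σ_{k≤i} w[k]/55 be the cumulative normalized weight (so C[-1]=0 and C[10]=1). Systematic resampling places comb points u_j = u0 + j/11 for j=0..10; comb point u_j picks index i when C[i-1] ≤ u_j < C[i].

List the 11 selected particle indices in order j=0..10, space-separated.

0 2 2 4 4 6 7 8 9 10 10

C = [8/55, 8/55, 17/55, 18/55, 26/55, 26/55, 29/55, 38/55, 39/55, 47/55, 1]
j=0: u_0=13/220 ∈ [0, 8/55) → index 0
j=1: u_1=3/20 ∈ [8/55, 17/55) → index 2
j=2: u_2=53/220 ∈ [8/55, 17/55) → index 2
j=3: u_3=73/220 ∈ [18/55, 26/55) → index 4
j=4: u_4=93/220 ∈ [18/55, 26/55) → index 4
j=5: u_5=113/220 ∈ [26/55, 29/55) → index 6
j=6: u_6=133/220 ∈ [29/55, 38/55) → index 7
j=7: u_7=153/220 ∈ [38/55, 39/55) → index 8
j=8: u_8=173/220 ∈ [39/55, 47/55) → index 9
j=9: u_9=193/220 ∈ [47/55, 1) → index 10
j=10: u_10=213/220 ∈ [47/55, 1) → index 10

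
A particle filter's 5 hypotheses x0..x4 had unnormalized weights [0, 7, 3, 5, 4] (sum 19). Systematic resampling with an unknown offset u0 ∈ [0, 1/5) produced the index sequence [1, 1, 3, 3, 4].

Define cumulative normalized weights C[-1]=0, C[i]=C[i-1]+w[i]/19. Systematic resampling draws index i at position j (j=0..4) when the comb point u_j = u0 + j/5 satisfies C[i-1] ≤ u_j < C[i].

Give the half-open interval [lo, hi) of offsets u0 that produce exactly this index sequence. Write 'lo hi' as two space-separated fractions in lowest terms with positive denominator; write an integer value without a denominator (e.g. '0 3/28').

12/95 16/95

C = [0, 7/19, 10/19, 15/19, 1]
j=0 picked index 1: u0 ∈ [0, 7/19)
j=1 picked index 1: u0 ∈ [-1/5, 16/95)
j=2 picked index 3: u0 ∈ [12/95, 37/95)
j=3 picked index 3: u0 ∈ [-7/95, 18/95)
j=4 picked index 4: u0 ∈ [-1/95, 1/5)
intersection: [12/95, 16/95)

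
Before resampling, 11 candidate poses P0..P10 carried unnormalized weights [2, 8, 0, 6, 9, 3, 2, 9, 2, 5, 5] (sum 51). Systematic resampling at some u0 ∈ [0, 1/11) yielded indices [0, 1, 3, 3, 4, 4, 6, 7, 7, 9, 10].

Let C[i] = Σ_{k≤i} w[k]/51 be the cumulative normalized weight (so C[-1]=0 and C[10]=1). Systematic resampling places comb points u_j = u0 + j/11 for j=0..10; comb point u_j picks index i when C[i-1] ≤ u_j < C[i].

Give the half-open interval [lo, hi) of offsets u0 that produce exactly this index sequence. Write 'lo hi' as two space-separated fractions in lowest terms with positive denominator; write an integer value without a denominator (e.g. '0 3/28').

C = [2/51, 10/51, 10/51, 16/51, 25/51, 28/51, 10/17, 13/17, 41/51, 46/51, 1]
j=0 picked index 0: u0 ∈ [0, 2/51)
j=1 picked index 1: u0 ∈ [-29/561, 59/561)
j=2 picked index 3: u0 ∈ [8/561, 74/561)
j=3 picked index 3: u0 ∈ [-43/561, 23/561)
j=4 picked index 4: u0 ∈ [-28/561, 71/561)
j=5 picked index 4: u0 ∈ [-79/561, 20/561)
j=6 picked index 6: u0 ∈ [2/561, 8/187)
j=7 picked index 7: u0 ∈ [-9/187, 24/187)
j=8 picked index 7: u0 ∈ [-26/187, 7/187)
j=9 picked index 9: u0 ∈ [-8/561, 47/561)
j=10 picked index 10: u0 ∈ [-4/561, 1/11)
intersection: [8/561, 20/561)

8/561 20/561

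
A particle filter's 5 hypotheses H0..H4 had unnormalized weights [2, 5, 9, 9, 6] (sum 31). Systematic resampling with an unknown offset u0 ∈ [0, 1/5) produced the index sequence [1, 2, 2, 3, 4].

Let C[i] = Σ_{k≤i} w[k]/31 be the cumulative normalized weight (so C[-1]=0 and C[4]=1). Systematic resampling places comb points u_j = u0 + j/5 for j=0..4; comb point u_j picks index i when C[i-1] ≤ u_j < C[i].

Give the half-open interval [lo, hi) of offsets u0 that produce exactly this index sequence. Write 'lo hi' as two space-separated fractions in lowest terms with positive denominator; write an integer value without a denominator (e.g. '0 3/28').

2/31 18/155

C = [2/31, 7/31, 16/31, 25/31, 1]
j=0 picked index 1: u0 ∈ [2/31, 7/31)
j=1 picked index 2: u0 ∈ [4/155, 49/155)
j=2 picked index 2: u0 ∈ [-27/155, 18/155)
j=3 picked index 3: u0 ∈ [-13/155, 32/155)
j=4 picked index 4: u0 ∈ [1/155, 1/5)
intersection: [2/31, 18/155)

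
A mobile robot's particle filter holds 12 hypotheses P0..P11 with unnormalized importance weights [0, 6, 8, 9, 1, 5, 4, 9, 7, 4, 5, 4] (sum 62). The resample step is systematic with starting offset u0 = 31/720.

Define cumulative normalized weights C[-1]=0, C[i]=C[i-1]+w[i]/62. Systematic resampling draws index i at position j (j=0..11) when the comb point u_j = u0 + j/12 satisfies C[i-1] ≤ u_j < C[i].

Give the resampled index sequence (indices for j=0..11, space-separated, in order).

1 2 2 3 4 5 7 7 8 9 10 11

C = [0, 3/31, 7/31, 23/62, 12/31, 29/62, 33/62, 21/31, 49/62, 53/62, 29/31, 1]
j=0: u_0=31/720 ∈ [0, 3/31) → index 1
j=1: u_1=91/720 ∈ [3/31, 7/31) → index 2
j=2: u_2=151/720 ∈ [3/31, 7/31) → index 2
j=3: u_3=211/720 ∈ [7/31, 23/62) → index 3
j=4: u_4=271/720 ∈ [23/62, 12/31) → index 4
j=5: u_5=331/720 ∈ [12/31, 29/62) → index 5
j=6: u_6=391/720 ∈ [33/62, 21/31) → index 7
j=7: u_7=451/720 ∈ [33/62, 21/31) → index 7
j=8: u_8=511/720 ∈ [21/31, 49/62) → index 8
j=9: u_9=571/720 ∈ [49/62, 53/62) → index 9
j=10: u_10=631/720 ∈ [53/62, 29/31) → index 10
j=11: u_11=691/720 ∈ [29/31, 1) → index 11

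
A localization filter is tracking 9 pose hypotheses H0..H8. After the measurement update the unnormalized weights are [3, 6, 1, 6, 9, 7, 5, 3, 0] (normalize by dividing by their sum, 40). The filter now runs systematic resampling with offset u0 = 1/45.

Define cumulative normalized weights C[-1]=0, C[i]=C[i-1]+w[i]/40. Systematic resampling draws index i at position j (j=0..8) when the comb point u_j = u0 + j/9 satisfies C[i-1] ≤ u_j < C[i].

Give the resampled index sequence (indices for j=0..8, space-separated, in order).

0 1 2 3 4 4 5 6 6

C = [3/40, 9/40, 1/4, 2/5, 5/8, 4/5, 37/40, 1, 1]
j=0: u_0=1/45 ∈ [0, 3/40) → index 0
j=1: u_1=2/15 ∈ [3/40, 9/40) → index 1
j=2: u_2=11/45 ∈ [9/40, 1/4) → index 2
j=3: u_3=16/45 ∈ [1/4, 2/5) → index 3
j=4: u_4=7/15 ∈ [2/5, 5/8) → index 4
j=5: u_5=26/45 ∈ [2/5, 5/8) → index 4
j=6: u_6=31/45 ∈ [5/8, 4/5) → index 5
j=7: u_7=4/5 ∈ [4/5, 37/40) → index 6
j=8: u_8=41/45 ∈ [4/5, 37/40) → index 6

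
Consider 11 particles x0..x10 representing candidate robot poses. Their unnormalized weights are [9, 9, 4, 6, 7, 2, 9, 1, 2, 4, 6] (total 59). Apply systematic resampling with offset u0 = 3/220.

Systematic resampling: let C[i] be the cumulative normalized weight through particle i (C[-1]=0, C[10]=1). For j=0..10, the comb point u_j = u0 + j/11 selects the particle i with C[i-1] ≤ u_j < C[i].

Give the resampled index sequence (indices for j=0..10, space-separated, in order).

C = [9/59, 18/59, 22/59, 28/59, 35/59, 37/59, 46/59, 47/59, 49/59, 53/59, 1]
j=0: u_0=3/220 ∈ [0, 9/59) → index 0
j=1: u_1=23/220 ∈ [0, 9/59) → index 0
j=2: u_2=43/220 ∈ [9/59, 18/59) → index 1
j=3: u_3=63/220 ∈ [9/59, 18/59) → index 1
j=4: u_4=83/220 ∈ [22/59, 28/59) → index 3
j=5: u_5=103/220 ∈ [22/59, 28/59) → index 3
j=6: u_6=123/220 ∈ [28/59, 35/59) → index 4
j=7: u_7=13/20 ∈ [37/59, 46/59) → index 6
j=8: u_8=163/220 ∈ [37/59, 46/59) → index 6
j=9: u_9=183/220 ∈ [49/59, 53/59) → index 9
j=10: u_10=203/220 ∈ [53/59, 1) → index 10

0 0 1 1 3 3 4 6 6 9 10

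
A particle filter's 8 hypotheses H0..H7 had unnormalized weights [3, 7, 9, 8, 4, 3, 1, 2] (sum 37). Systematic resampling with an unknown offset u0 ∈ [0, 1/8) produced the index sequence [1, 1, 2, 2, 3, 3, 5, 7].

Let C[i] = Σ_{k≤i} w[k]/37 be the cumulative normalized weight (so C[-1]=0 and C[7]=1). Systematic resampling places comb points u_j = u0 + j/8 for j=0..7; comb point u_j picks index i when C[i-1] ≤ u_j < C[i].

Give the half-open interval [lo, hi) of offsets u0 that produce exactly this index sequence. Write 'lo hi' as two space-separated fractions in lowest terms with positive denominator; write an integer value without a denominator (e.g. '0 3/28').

C = [3/37, 10/37, 19/37, 27/37, 31/37, 34/37, 35/37, 1]
j=0 picked index 1: u0 ∈ [3/37, 10/37)
j=1 picked index 1: u0 ∈ [-13/296, 43/296)
j=2 picked index 2: u0 ∈ [3/148, 39/148)
j=3 picked index 2: u0 ∈ [-31/296, 41/296)
j=4 picked index 3: u0 ∈ [1/74, 17/74)
j=5 picked index 3: u0 ∈ [-33/296, 31/296)
j=6 picked index 5: u0 ∈ [13/148, 25/148)
j=7 picked index 7: u0 ∈ [21/296, 1/8)
intersection: [13/148, 31/296)

13/148 31/296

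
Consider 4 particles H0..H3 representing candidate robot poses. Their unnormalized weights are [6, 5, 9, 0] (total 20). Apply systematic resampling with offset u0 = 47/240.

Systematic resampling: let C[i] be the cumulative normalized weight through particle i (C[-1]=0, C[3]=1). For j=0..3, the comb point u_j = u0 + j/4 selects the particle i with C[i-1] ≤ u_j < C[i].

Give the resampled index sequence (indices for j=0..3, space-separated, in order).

0 1 2 2

C = [3/10, 11/20, 1, 1]
j=0: u_0=47/240 ∈ [0, 3/10) → index 0
j=1: u_1=107/240 ∈ [3/10, 11/20) → index 1
j=2: u_2=167/240 ∈ [11/20, 1) → index 2
j=3: u_3=227/240 ∈ [11/20, 1) → index 2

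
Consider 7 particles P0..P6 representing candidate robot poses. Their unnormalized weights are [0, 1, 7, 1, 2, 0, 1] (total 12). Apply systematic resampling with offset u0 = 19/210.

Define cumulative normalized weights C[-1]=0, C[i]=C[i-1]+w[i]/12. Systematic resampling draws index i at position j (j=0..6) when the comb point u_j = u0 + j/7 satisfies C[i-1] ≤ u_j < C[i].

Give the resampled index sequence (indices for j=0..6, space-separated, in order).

2 2 2 2 2 4 6

C = [0, 1/12, 2/3, 3/4, 11/12, 11/12, 1]
j=0: u_0=19/210 ∈ [1/12, 2/3) → index 2
j=1: u_1=7/30 ∈ [1/12, 2/3) → index 2
j=2: u_2=79/210 ∈ [1/12, 2/3) → index 2
j=3: u_3=109/210 ∈ [1/12, 2/3) → index 2
j=4: u_4=139/210 ∈ [1/12, 2/3) → index 2
j=5: u_5=169/210 ∈ [3/4, 11/12) → index 4
j=6: u_6=199/210 ∈ [11/12, 1) → index 6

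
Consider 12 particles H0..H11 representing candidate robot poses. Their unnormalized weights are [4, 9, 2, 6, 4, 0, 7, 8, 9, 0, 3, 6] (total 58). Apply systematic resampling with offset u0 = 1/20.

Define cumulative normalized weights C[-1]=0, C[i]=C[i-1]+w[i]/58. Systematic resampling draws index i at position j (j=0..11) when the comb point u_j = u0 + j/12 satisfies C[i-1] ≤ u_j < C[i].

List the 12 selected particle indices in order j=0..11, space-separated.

0 1 1 3 4 6 6 7 8 8 10 11

C = [2/29, 13/58, 15/58, 21/58, 25/58, 25/58, 16/29, 20/29, 49/58, 49/58, 26/29, 1]
j=0: u_0=1/20 ∈ [0, 2/29) → index 0
j=1: u_1=2/15 ∈ [2/29, 13/58) → index 1
j=2: u_2=13/60 ∈ [2/29, 13/58) → index 1
j=3: u_3=3/10 ∈ [15/58, 21/58) → index 3
j=4: u_4=23/60 ∈ [21/58, 25/58) → index 4
j=5: u_5=7/15 ∈ [25/58, 16/29) → index 6
j=6: u_6=11/20 ∈ [25/58, 16/29) → index 6
j=7: u_7=19/30 ∈ [16/29, 20/29) → index 7
j=8: u_8=43/60 ∈ [20/29, 49/58) → index 8
j=9: u_9=4/5 ∈ [20/29, 49/58) → index 8
j=10: u_10=53/60 ∈ [49/58, 26/29) → index 10
j=11: u_11=29/30 ∈ [26/29, 1) → index 11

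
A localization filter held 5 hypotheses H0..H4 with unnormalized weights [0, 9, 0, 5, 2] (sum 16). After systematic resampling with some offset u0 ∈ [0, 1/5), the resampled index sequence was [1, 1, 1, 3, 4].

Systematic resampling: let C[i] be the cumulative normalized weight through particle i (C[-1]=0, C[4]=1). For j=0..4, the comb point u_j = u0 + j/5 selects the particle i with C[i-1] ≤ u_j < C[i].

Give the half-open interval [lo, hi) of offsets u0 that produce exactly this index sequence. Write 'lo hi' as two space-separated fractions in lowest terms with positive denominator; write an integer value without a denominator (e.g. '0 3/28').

3/40 13/80

C = [0, 9/16, 9/16, 7/8, 1]
j=0 picked index 1: u0 ∈ [0, 9/16)
j=1 picked index 1: u0 ∈ [-1/5, 29/80)
j=2 picked index 1: u0 ∈ [-2/5, 13/80)
j=3 picked index 3: u0 ∈ [-3/80, 11/40)
j=4 picked index 4: u0 ∈ [3/40, 1/5)
intersection: [3/40, 13/80)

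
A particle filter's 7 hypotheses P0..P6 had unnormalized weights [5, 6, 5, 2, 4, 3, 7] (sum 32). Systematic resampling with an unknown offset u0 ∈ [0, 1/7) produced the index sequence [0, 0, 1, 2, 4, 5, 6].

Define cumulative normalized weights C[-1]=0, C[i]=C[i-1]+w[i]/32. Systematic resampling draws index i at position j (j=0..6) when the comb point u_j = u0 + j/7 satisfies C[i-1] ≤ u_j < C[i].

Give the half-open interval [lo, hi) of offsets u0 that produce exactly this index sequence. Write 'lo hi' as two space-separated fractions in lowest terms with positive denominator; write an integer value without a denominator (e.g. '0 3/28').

0 3/224

C = [5/32, 11/32, 1/2, 9/16, 11/16, 25/32, 1]
j=0 picked index 0: u0 ∈ [0, 5/32)
j=1 picked index 0: u0 ∈ [-1/7, 3/224)
j=2 picked index 1: u0 ∈ [-29/224, 13/224)
j=3 picked index 2: u0 ∈ [-19/224, 1/14)
j=4 picked index 4: u0 ∈ [-1/112, 13/112)
j=5 picked index 5: u0 ∈ [-3/112, 15/224)
j=6 picked index 6: u0 ∈ [-17/224, 1/7)
intersection: [0, 3/224)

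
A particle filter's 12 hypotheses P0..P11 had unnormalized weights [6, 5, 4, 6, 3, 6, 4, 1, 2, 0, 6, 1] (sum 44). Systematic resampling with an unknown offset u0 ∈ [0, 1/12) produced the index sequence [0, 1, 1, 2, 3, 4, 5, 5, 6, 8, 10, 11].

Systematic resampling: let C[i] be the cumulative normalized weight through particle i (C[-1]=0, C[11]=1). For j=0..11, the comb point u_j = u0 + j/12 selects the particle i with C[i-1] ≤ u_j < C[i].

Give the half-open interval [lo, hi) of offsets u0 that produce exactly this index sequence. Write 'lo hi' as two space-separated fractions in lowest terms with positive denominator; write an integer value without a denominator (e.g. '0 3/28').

2/33 1/12

C = [3/22, 1/4, 15/44, 21/44, 6/11, 15/22, 17/22, 35/44, 37/44, 37/44, 43/44, 1]
j=0 picked index 0: u0 ∈ [0, 3/22)
j=1 picked index 1: u0 ∈ [7/132, 1/6)
j=2 picked index 1: u0 ∈ [-1/33, 1/12)
j=3 picked index 2: u0 ∈ [0, 1/11)
j=4 picked index 3: u0 ∈ [1/132, 19/132)
j=5 picked index 4: u0 ∈ [2/33, 17/132)
j=6 picked index 5: u0 ∈ [1/22, 2/11)
j=7 picked index 5: u0 ∈ [-5/132, 13/132)
j=8 picked index 6: u0 ∈ [1/66, 7/66)
j=9 picked index 8: u0 ∈ [1/22, 1/11)
j=10 picked index 10: u0 ∈ [1/132, 19/132)
j=11 picked index 11: u0 ∈ [2/33, 1/12)
intersection: [2/33, 1/12)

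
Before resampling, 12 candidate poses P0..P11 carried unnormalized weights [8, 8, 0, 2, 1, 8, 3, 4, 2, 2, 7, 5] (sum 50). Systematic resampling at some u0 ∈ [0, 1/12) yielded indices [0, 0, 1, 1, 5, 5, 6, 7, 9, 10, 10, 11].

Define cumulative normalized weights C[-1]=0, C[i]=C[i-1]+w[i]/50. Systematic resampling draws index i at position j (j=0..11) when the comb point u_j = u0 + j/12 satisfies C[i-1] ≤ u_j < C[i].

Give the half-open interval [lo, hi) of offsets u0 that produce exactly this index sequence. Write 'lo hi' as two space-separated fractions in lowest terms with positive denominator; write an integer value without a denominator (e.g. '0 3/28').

4/75 1/15

C = [4/25, 8/25, 8/25, 9/25, 19/50, 27/50, 3/5, 17/25, 18/25, 19/25, 9/10, 1]
j=0 picked index 0: u0 ∈ [0, 4/25)
j=1 picked index 0: u0 ∈ [-1/12, 23/300)
j=2 picked index 1: u0 ∈ [-1/150, 23/150)
j=3 picked index 1: u0 ∈ [-9/100, 7/100)
j=4 picked index 5: u0 ∈ [7/150, 31/150)
j=5 picked index 5: u0 ∈ [-11/300, 37/300)
j=6 picked index 6: u0 ∈ [1/25, 1/10)
j=7 picked index 7: u0 ∈ [1/60, 29/300)
j=8 picked index 9: u0 ∈ [4/75, 7/75)
j=9 picked index 10: u0 ∈ [1/100, 3/20)
j=10 picked index 10: u0 ∈ [-11/150, 1/15)
j=11 picked index 11: u0 ∈ [-1/60, 1/12)
intersection: [4/75, 1/15)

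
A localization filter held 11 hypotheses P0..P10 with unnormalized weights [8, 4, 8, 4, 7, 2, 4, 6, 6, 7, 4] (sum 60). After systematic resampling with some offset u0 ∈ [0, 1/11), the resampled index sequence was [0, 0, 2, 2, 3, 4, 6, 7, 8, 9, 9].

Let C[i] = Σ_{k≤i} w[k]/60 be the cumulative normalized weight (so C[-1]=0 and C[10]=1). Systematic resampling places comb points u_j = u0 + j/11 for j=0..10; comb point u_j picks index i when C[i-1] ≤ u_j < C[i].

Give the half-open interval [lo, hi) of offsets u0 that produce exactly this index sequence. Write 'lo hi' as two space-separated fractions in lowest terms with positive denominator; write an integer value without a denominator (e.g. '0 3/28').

C = [2/15, 1/5, 1/3, 2/5, 31/60, 11/20, 37/60, 43/60, 49/60, 14/15, 1]
j=0 picked index 0: u0 ∈ [0, 2/15)
j=1 picked index 0: u0 ∈ [-1/11, 7/165)
j=2 picked index 2: u0 ∈ [1/55, 5/33)
j=3 picked index 2: u0 ∈ [-4/55, 2/33)
j=4 picked index 3: u0 ∈ [-1/33, 2/55)
j=5 picked index 4: u0 ∈ [-3/55, 41/660)
j=6 picked index 6: u0 ∈ [1/220, 47/660)
j=7 picked index 7: u0 ∈ [-13/660, 53/660)
j=8 picked index 8: u0 ∈ [-7/660, 59/660)
j=9 picked index 9: u0 ∈ [-1/660, 19/165)
j=10 picked index 9: u0 ∈ [-61/660, 4/165)
intersection: [1/55, 4/165)

1/55 4/165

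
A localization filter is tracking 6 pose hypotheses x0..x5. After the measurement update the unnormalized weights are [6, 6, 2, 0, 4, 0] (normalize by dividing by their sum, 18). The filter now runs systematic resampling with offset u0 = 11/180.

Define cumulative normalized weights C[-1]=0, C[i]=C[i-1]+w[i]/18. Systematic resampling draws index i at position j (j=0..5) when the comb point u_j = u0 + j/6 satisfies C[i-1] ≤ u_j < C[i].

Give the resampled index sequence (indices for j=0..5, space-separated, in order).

0 0 1 1 2 4

C = [1/3, 2/3, 7/9, 7/9, 1, 1]
j=0: u_0=11/180 ∈ [0, 1/3) → index 0
j=1: u_1=41/180 ∈ [0, 1/3) → index 0
j=2: u_2=71/180 ∈ [1/3, 2/3) → index 1
j=3: u_3=101/180 ∈ [1/3, 2/3) → index 1
j=4: u_4=131/180 ∈ [2/3, 7/9) → index 2
j=5: u_5=161/180 ∈ [7/9, 1) → index 4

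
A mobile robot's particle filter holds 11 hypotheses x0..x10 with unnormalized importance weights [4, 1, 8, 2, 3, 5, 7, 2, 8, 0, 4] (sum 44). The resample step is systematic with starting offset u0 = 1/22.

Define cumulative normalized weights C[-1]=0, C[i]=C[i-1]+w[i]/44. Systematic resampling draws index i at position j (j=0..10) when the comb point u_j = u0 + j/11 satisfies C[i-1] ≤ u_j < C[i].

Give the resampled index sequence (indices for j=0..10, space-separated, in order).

0 2 2 3 5 5 6 7 8 8 10

C = [1/11, 5/44, 13/44, 15/44, 9/22, 23/44, 15/22, 8/11, 10/11, 10/11, 1]
j=0: u_0=1/22 ∈ [0, 1/11) → index 0
j=1: u_1=3/22 ∈ [5/44, 13/44) → index 2
j=2: u_2=5/22 ∈ [5/44, 13/44) → index 2
j=3: u_3=7/22 ∈ [13/44, 15/44) → index 3
j=4: u_4=9/22 ∈ [9/22, 23/44) → index 5
j=5: u_5=1/2 ∈ [9/22, 23/44) → index 5
j=6: u_6=13/22 ∈ [23/44, 15/22) → index 6
j=7: u_7=15/22 ∈ [15/22, 8/11) → index 7
j=8: u_8=17/22 ∈ [8/11, 10/11) → index 8
j=9: u_9=19/22 ∈ [8/11, 10/11) → index 8
j=10: u_10=21/22 ∈ [10/11, 1) → index 10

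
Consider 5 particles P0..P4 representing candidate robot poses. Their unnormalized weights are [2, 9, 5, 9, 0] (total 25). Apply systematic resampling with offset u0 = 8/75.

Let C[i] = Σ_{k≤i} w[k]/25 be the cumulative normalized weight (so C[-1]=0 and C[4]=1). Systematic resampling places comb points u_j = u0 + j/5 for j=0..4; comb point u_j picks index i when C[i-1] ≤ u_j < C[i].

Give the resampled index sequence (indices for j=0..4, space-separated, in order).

C = [2/25, 11/25, 16/25, 1, 1]
j=0: u_0=8/75 ∈ [2/25, 11/25) → index 1
j=1: u_1=23/75 ∈ [2/25, 11/25) → index 1
j=2: u_2=38/75 ∈ [11/25, 16/25) → index 2
j=3: u_3=53/75 ∈ [16/25, 1) → index 3
j=4: u_4=68/75 ∈ [16/25, 1) → index 3

1 1 2 3 3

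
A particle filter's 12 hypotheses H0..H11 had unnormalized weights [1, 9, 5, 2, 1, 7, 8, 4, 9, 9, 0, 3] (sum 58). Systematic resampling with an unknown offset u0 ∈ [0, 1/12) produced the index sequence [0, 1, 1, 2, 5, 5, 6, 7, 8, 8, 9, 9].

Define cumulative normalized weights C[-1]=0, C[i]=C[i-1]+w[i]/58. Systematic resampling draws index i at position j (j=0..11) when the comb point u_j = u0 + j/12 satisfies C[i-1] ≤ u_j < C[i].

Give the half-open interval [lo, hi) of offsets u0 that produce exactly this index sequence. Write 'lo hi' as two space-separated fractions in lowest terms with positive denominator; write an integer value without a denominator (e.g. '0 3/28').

0 1/174

C = [1/58, 5/29, 15/58, 17/58, 9/29, 25/58, 33/58, 37/58, 23/29, 55/58, 55/58, 1]
j=0 picked index 0: u0 ∈ [0, 1/58)
j=1 picked index 1: u0 ∈ [-23/348, 31/348)
j=2 picked index 1: u0 ∈ [-13/87, 1/174)
j=3 picked index 2: u0 ∈ [-9/116, 1/116)
j=4 picked index 5: u0 ∈ [-2/87, 17/174)
j=5 picked index 5: u0 ∈ [-37/348, 5/348)
j=6 picked index 6: u0 ∈ [-2/29, 2/29)
j=7 picked index 7: u0 ∈ [-5/348, 19/348)
j=8 picked index 8: u0 ∈ [-5/174, 11/87)
j=9 picked index 8: u0 ∈ [-13/116, 5/116)
j=10 picked index 9: u0 ∈ [-7/174, 10/87)
j=11 picked index 9: u0 ∈ [-43/348, 11/348)
intersection: [0, 1/174)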